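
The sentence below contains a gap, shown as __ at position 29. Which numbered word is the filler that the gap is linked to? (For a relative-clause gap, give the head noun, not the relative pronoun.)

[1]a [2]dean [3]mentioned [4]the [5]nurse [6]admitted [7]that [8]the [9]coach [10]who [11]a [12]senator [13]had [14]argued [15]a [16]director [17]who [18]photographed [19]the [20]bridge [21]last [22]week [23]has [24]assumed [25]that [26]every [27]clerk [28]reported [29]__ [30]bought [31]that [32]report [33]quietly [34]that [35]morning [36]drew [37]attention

The gap at 29 is the subject of "bought", inside a relative clause.
The relative pronoun is "who" (word 10); it is bound by the head noun immediately before it.
Its filler is the head noun "coach", at word 9.

9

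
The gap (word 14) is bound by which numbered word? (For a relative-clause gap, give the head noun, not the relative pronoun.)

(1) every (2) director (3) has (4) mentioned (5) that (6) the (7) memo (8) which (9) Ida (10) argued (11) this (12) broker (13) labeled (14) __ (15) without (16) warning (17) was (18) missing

The gap at 14 is the object of "labeled", inside a relative clause.
The relative pronoun is "which" (word 8); it is bound by the head noun immediately before it.
Its filler is the head noun "memo", at word 7.

7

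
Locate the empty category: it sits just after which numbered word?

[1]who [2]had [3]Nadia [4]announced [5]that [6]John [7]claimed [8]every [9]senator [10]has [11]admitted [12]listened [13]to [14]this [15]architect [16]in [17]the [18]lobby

The displaced element is "who" (word 1).
It is linked across 3 clause boundaries (that → Ø → Ø).
It functions as the subject of "listened", so the gap sits immediately after word 11 ("admitted").
Base order: Nadia had announced that John claimed every senator has admitted who listened to this architect in the lobby.

11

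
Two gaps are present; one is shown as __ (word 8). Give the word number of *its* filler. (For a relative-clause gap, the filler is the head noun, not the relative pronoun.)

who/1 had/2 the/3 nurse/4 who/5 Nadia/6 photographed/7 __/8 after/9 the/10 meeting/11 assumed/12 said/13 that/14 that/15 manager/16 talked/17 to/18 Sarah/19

The marked gap is inside the relative clause, the direct object of "photographed".
Its filler is the head noun "nurse" (via "who"), at word 4.
(The other dependency links word 1 to a gap after word 12.)

4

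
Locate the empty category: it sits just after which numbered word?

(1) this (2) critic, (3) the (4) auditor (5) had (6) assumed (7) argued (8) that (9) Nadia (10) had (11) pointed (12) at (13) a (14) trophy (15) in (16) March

6

The displaced element is "this critic" (word 2).
It is linked across 1 clause boundary (Ø).
It functions as the subject of "argued", so the gap sits immediately after word 6 ("assumed").
Base order: The auditor had assumed that this critic argued that Nadia had pointed at a trophy in March.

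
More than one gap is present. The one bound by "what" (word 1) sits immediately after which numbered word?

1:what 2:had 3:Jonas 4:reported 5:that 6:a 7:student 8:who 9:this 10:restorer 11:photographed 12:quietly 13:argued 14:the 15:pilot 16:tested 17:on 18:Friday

16

The displaced element is "what" (word 1).
It is linked across 2 clause boundaries (that → Ø).
It functions as the direct object of "tested", so the gap sits immediately after word 16 ("tested").
Base order: Jonas had reported that a student who this restorer photographed quietly argued the pilot tested what on Friday.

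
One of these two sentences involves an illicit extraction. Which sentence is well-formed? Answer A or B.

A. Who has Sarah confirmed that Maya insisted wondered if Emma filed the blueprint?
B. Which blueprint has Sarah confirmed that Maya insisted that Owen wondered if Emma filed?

A

In B, the wh-phrase is extracted from inside a wh-island (introduced by "if"), which blocks movement.
In A, the extraction path crosses only that-complement boundaries, which are transparent.
So A is grammatical.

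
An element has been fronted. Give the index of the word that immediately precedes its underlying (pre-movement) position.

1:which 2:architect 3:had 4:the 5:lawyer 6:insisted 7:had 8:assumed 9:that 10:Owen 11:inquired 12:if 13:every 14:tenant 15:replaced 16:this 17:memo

The displaced element is "which architect" (word 2).
It is linked across 1 clause boundary (Ø).
It functions as the subject of "assumed", so the gap sits immediately after word 6 ("insisted").
Base order: The lawyer had insisted that which architect had assumed that Owen inquired if every tenant replaced this memo.

6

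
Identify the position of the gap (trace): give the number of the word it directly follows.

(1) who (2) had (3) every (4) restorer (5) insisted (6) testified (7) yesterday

5

The displaced element is "who" (word 1).
It is linked across 1 clause boundary (Ø).
It functions as the subject of "testified", so the gap sits immediately after word 5 ("insisted").
Base order: Every restorer had insisted that who testified yesterday.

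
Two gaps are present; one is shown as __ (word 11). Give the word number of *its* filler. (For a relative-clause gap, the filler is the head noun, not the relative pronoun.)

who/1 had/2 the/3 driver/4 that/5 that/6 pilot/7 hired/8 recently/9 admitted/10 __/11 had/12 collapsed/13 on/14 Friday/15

1

The marked gap is the subject of "collapsed".
Its filler is the fronted wh-phrase "who", at word 1.
(The other dependency links word 4 to a gap after word 8.)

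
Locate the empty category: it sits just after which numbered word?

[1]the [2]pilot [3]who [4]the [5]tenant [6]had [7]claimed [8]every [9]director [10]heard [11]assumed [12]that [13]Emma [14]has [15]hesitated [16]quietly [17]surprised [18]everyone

10

The displaced element is "the pilot" (word 2).
It is linked across 2 clause boundaries (Ø → Ø).
It functions as the subject of "assumed", so the gap sits immediately after word 10 ("heard").
Base order: The tenant had claimed every director heard the pilot assumed that Emma has hesitated quietly.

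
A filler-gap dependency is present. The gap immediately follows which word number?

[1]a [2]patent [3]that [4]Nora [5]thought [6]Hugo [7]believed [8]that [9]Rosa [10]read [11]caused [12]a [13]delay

The displaced element is "a patent" (word 2).
It is linked across 2 clause boundaries (Ø → that).
It functions as the direct object of "read", so the gap sits immediately after word 10 ("read").
Base order: Nora thought Hugo believed that Rosa read a patent.

10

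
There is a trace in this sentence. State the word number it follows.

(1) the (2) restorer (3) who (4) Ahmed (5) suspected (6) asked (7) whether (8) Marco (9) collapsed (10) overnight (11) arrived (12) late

5

The displaced element is "the restorer" (word 2).
It is linked across 1 clause boundary (Ø).
It functions as the subject of "asked", so the gap sits immediately after word 5 ("suspected").
Base order: Ahmed suspected the restorer asked whether Marco collapsed overnight.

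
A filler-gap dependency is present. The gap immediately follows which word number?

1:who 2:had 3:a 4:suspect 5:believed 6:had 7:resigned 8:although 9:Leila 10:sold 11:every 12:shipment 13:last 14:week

5

The displaced element is "who" (word 1).
It is linked across 1 clause boundary (Ø).
It functions as the subject of "resigned", so the gap sits immediately after word 5 ("believed").
Base order: A suspect had believed that who had resigned although Leila sold every shipment last week.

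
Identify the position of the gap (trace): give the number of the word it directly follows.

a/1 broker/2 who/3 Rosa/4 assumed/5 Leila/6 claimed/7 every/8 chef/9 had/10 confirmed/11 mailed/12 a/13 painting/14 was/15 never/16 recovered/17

The displaced element is "a broker" (word 2).
It is linked across 3 clause boundaries (Ø → Ø → Ø).
It functions as the subject of "mailed", so the gap sits immediately after word 11 ("confirmed").
Base order: Rosa assumed Leila claimed every chef had confirmed a broker mailed a painting.

11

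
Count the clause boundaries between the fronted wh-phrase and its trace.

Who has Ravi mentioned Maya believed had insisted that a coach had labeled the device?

"who" is extracted from the subject of "insisted".
Boundaries crossed, outermost first: [Ø], [Ø] — 2 in total.

2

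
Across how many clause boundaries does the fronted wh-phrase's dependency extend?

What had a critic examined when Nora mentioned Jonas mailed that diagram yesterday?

"what" originates inside the matrix clause — no clause boundary is crossed.

0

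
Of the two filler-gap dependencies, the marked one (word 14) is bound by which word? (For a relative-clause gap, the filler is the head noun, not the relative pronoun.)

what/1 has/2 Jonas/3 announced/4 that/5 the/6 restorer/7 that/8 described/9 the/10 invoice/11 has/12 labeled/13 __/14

1

The marked gap is the direct object of "labeled".
Its filler is the fronted wh-phrase "what", at word 1.
(The other dependency links word 7 to a gap after word 8.)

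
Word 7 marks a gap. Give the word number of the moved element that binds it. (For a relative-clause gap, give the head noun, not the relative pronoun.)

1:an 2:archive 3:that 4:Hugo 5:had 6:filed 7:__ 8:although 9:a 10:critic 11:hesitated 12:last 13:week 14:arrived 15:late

2

The gap at 7 is the object of "filed", inside a relative clause.
The relative pronoun is "that" (word 3); it is bound by the head noun immediately before it.
Its filler is the head noun "archive", at word 2.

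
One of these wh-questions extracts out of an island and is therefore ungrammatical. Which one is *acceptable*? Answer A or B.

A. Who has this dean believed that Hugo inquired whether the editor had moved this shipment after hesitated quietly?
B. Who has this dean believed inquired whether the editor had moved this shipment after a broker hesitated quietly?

B

In A, the wh-phrase is extracted from inside a wh-island (introduced by "whether"), which blocks movement.
In B, the extraction path crosses only that-complement boundaries, which are transparent.
So B is grammatical.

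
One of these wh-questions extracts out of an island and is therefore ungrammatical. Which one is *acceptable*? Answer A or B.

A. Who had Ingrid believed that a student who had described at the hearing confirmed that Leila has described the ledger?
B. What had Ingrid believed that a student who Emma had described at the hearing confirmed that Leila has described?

B

In A, the wh-phrase is extracted from inside a complex-NP island (relative clause) (introduced by "who"), which blocks movement.
In B, the extraction path crosses only that-complement boundaries, which are transparent.
So B is grammatical.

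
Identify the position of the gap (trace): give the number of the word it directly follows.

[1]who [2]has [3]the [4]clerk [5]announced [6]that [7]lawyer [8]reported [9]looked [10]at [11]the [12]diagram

The displaced element is "who" (word 1).
It is linked across 2 clause boundaries (Ø → Ø).
It functions as the subject of "looked", so the gap sits immediately after word 8 ("reported").
Base order: The clerk has announced that lawyer reported that who looked at the diagram.

8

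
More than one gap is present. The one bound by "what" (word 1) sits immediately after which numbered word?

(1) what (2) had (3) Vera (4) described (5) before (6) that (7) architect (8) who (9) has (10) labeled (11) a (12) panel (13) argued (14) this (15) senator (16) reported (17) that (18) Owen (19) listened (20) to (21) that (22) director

The displaced element is "what" (word 1).
It functions as the direct object of "described", so the gap sits immediately after word 4 ("described").
Base order: Vera had described what before that architect who has labeled a panel argued this senator reported that Owen listened to that director.

4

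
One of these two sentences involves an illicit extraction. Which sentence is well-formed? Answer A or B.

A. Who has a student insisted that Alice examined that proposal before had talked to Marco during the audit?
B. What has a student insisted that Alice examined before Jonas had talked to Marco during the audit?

In A, the wh-phrase is extracted from inside an adjunct island (introduced by "before"), which blocks movement.
In B, the extraction path crosses only that-complement boundaries, which are transparent.
So B is grammatical.

B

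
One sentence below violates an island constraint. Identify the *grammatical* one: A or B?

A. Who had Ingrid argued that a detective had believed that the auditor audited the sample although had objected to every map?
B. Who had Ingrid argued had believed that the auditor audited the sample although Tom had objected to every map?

B

In A, the wh-phrase is extracted from inside an adjunct island (introduced by "although"), which blocks movement.
In B, the extraction path crosses only that-complement boundaries, which are transparent.
So B is grammatical.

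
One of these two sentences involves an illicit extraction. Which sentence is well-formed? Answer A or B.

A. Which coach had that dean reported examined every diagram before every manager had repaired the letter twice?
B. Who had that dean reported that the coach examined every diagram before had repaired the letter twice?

In B, the wh-phrase is extracted from inside an adjunct island (introduced by "before"), which blocks movement.
In A, the extraction path crosses only that-complement boundaries, which are transparent.
So A is grammatical.

A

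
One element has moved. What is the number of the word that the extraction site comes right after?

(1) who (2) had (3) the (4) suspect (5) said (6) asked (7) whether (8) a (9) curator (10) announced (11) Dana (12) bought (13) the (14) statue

The displaced element is "who" (word 1).
It is linked across 1 clause boundary (Ø).
It functions as the subject of "asked", so the gap sits immediately after word 5 ("said").
Base order: The suspect had said that who asked whether a curator announced Dana bought the statue.

5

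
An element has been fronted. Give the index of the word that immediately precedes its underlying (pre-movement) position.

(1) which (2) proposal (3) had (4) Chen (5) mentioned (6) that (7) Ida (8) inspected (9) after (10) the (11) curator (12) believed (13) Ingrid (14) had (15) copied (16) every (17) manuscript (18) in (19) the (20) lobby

8

The displaced element is "which proposal" (word 2).
It is linked across 1 clause boundary (that).
It functions as the direct object of "inspected", so the gap sits immediately after word 8 ("inspected").
Base order: Chen had mentioned that Ida inspected which proposal after the curator believed Ingrid had copied every manuscript in the lobby.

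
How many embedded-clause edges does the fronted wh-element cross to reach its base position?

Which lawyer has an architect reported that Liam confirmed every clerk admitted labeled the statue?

"which lawyer" is extracted from the subject of "labeled".
Boundaries crossed, outermost first: [that], [Ø], [Ø] — 3 in total.

3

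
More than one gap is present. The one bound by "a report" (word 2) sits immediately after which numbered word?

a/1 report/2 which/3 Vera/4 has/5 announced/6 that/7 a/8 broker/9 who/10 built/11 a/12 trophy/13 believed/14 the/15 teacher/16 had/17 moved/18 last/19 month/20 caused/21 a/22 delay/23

The displaced element is "a report" (word 2).
It is linked across 2 clause boundaries (that → Ø).
It functions as the direct object of "moved", so the gap sits immediately after word 18 ("moved").
Base order: Vera has announced that a broker who built a trophy believed the teacher had moved a report last month.

18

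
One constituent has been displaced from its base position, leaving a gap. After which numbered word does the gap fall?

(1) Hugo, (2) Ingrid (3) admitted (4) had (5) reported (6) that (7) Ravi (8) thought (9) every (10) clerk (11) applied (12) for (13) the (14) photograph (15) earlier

3

The displaced element is "Hugo" (word 1).
It is linked across 1 clause boundary (Ø).
It functions as the subject of "reported", so the gap sits immediately after word 3 ("admitted").
Base order: Ingrid admitted Hugo had reported that Ravi thought every clerk applied for the photograph earlier.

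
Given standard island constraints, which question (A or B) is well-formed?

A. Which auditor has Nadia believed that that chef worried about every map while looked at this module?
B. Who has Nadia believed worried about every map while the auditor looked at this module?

B

In A, the wh-phrase is extracted from inside an adjunct island (introduced by "while"), which blocks movement.
In B, the extraction path crosses only that-complement boundaries, which are transparent.
So B is grammatical.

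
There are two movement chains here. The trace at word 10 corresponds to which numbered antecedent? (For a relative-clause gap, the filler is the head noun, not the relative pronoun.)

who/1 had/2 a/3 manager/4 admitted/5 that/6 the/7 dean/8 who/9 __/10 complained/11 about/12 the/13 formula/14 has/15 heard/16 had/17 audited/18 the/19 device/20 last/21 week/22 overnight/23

The marked gap is inside the relative clause, the subject of "complained".
Its filler is the head noun "dean" (via "who"), at word 8.
(The other dependency links word 1 to a gap after word 16.)

8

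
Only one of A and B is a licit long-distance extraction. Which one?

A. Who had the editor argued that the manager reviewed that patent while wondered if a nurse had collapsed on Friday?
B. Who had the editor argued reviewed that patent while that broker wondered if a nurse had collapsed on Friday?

B

In A, the wh-phrase is extracted from inside an adjunct island (introduced by "while"), which blocks movement.
In B, the extraction path crosses only that-complement boundaries, which are transparent.
So B is grammatical.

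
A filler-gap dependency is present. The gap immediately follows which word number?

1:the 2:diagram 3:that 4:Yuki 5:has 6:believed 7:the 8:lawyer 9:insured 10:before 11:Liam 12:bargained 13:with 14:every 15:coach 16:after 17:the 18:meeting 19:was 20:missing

The displaced element is "the diagram" (word 2).
It is linked across 1 clause boundary (Ø).
It functions as the direct object of "insured", so the gap sits immediately after word 9 ("insured").
Base order: Yuki has believed the lawyer insured the diagram before Liam bargained with every coach after the meeting.

9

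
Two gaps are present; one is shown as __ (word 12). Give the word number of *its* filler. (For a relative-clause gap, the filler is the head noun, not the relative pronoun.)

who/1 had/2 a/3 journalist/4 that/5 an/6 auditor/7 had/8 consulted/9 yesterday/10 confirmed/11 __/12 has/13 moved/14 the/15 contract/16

1

The marked gap is the subject of "moved".
Its filler is the fronted wh-phrase "who", at word 1.
(The other dependency links word 4 to a gap after word 9.)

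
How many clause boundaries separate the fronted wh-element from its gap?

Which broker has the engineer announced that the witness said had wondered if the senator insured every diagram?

2

"which broker" is extracted from the subject of "wondered".
Boundaries crossed, outermost first: [that], [Ø] — 2 in total.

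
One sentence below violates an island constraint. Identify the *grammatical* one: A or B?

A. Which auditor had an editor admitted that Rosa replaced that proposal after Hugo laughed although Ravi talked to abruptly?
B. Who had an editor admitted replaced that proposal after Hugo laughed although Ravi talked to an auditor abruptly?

B

In A, the wh-phrase is extracted from inside an adjunct island (introduced by "after"), which blocks movement.
In B, the extraction path crosses only that-complement boundaries, which are transparent.
So B is grammatical.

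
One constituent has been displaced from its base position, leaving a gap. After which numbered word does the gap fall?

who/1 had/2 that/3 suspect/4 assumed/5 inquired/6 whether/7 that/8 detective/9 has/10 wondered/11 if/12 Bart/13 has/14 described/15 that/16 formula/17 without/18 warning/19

5

The displaced element is "who" (word 1).
It is linked across 1 clause boundary (Ø).
It functions as the subject of "inquired", so the gap sits immediately after word 5 ("assumed").
Base order: That suspect had assumed who inquired whether that detective has wondered if Bart has described that formula without warning.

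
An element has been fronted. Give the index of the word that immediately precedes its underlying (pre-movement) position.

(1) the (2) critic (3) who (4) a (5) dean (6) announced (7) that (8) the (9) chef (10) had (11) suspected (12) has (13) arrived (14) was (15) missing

The displaced element is "the critic" (word 2).
It is linked across 2 clause boundaries (that → Ø).
It functions as the subject of "arrived", so the gap sits immediately after word 11 ("suspected").
Base order: A dean announced that the chef had suspected that the critic has arrived.

11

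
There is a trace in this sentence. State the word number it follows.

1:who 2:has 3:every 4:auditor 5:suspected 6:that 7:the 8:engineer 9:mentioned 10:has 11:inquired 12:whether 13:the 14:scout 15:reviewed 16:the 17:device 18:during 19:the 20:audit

The displaced element is "who" (word 1).
It is linked across 2 clause boundaries (that → Ø).
It functions as the subject of "inquired", so the gap sits immediately after word 9 ("mentioned").
Base order: Every auditor has suspected that the engineer mentioned that who has inquired whether the scout reviewed the device during the audit.

9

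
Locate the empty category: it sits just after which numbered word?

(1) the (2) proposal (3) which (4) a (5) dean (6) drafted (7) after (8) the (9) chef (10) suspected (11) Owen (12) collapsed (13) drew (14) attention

6

The displaced element is "the proposal" (word 2).
It functions as the direct object of "drafted", so the gap sits immediately after word 6 ("drafted").
Base order: A dean drafted the proposal after the chef suspected Owen collapsed.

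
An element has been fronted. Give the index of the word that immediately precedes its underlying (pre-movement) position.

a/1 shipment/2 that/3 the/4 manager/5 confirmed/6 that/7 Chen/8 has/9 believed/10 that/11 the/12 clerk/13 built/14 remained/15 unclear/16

The displaced element is "a shipment" (word 2).
It is linked across 2 clause boundaries (that → that).
It functions as the direct object of "built", so the gap sits immediately after word 14 ("built").
Base order: The manager confirmed that Chen has believed that the clerk built a shipment.

14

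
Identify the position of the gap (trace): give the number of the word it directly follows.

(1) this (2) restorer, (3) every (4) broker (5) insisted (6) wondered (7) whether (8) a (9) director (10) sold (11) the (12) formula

The displaced element is "this restorer" (word 2).
It is linked across 1 clause boundary (Ø).
It functions as the subject of "wondered", so the gap sits immediately after word 5 ("insisted").
Base order: Every broker insisted that this restorer wondered whether a director sold the formula.

5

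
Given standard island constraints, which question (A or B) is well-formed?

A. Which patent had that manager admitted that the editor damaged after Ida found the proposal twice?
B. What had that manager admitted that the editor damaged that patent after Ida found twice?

In B, the wh-phrase is extracted from inside an adjunct island (introduced by "after"), which blocks movement.
In A, the extraction path crosses only that-complement boundaries, which are transparent.
So A is grammatical.

A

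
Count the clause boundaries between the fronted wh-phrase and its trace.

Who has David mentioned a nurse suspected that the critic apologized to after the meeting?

"who" is extracted from the PP object of "apologized".
Boundaries crossed, outermost first: [Ø], [that] — 2 in total.

2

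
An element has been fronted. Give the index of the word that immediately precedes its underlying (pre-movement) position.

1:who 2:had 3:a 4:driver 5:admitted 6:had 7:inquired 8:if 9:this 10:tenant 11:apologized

The displaced element is "who" (word 1).
It is linked across 1 clause boundary (Ø).
It functions as the subject of "inquired", so the gap sits immediately after word 5 ("admitted").
Base order: A driver had admitted that who had inquired if this tenant apologized.

5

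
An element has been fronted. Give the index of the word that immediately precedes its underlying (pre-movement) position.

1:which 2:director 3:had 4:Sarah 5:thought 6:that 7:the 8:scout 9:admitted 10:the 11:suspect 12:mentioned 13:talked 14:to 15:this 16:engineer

The displaced element is "which director" (word 2).
It is linked across 3 clause boundaries (that → Ø → Ø).
It functions as the subject of "talked", so the gap sits immediately after word 12 ("mentioned").
Base order: Sarah had thought that the scout admitted the suspect mentioned that which director talked to this engineer.

12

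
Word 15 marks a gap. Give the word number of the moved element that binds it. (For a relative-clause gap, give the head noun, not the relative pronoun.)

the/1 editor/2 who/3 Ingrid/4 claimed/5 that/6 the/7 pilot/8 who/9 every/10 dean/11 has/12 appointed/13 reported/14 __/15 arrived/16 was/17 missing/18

2

The gap at 15 is the subject of "arrived", inside a relative clause.
The relative pronoun is "who" (word 3); it is bound by the head noun immediately before it.
Its filler is the head noun "editor", at word 2.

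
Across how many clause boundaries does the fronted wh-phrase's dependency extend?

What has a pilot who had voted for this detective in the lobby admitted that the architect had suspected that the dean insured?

2

"what" is extracted from the object of "insured".
Boundaries crossed, outermost first: [that], [that] — 2 in total.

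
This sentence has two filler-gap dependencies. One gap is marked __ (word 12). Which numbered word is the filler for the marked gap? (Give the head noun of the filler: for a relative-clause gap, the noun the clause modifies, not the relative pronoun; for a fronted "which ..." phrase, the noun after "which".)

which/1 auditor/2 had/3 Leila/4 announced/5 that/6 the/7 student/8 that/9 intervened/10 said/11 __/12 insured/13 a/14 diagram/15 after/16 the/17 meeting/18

2

The marked gap is the subject of "insured".
Its filler is the fronted wh-phrase "which auditor", at word 2.
(The other dependency links word 8 to a gap after word 9.)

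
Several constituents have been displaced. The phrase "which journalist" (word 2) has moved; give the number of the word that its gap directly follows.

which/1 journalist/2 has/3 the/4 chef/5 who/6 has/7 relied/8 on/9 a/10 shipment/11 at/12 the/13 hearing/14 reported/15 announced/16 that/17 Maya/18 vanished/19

The displaced element is "which journalist" (word 2).
It is linked across 1 clause boundary (Ø).
It functions as the subject of "announced", so the gap sits immediately after word 15 ("reported").
Base order: The chef who has relied on a shipment at the hearing has reported that which journalist announced that Maya vanished.

15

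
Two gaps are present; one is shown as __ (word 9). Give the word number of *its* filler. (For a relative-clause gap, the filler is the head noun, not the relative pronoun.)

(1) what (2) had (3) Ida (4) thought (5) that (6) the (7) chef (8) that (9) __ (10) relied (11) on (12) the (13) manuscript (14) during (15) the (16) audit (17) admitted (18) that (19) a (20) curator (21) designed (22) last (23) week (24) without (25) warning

7

The marked gap is inside the relative clause, the subject of "relied".
Its filler is the head noun "chef" (via "that"), at word 7.
(The other dependency links word 1 to a gap after word 21.)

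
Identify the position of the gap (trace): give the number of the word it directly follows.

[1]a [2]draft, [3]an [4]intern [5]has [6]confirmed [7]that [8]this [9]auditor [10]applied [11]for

11

The displaced element is "a draft" (word 2).
It is linked across 1 clause boundary (that).
It functions as the object of the preposition "for" of "applied", so the gap sits immediately after word 11 ("for").
Base order: An intern has confirmed that this auditor applied for a draft.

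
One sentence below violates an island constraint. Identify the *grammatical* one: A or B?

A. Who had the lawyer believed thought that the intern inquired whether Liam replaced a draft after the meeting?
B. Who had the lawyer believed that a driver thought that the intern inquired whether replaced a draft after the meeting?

A

In B, the wh-phrase is extracted from inside a wh-island (introduced by "whether"), which blocks movement.
In A, the extraction path crosses only that-complement boundaries, which are transparent.
So A is grammatical.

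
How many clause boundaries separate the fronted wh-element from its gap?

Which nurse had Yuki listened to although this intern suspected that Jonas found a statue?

0

"which nurse" originates inside the matrix clause — no clause boundary is crossed.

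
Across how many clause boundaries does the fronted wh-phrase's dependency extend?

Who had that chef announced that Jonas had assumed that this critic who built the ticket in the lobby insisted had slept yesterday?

3

"who" is extracted from the subject of "slept".
Boundaries crossed, outermost first: [that], [that], [Ø] — 3 in total.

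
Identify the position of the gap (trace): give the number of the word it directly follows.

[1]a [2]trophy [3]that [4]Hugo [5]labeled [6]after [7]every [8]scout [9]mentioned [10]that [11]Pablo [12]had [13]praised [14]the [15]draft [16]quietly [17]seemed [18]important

5

The displaced element is "a trophy" (word 2).
It functions as the direct object of "labeled", so the gap sits immediately after word 5 ("labeled").
Base order: Hugo labeled a trophy after every scout mentioned that Pablo had praised the draft quietly.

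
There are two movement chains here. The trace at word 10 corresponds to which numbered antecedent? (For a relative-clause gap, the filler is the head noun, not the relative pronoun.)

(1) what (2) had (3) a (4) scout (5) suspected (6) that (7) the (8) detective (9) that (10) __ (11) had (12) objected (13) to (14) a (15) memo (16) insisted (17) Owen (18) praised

The marked gap is inside the relative clause, the subject of "objected".
Its filler is the head noun "detective" (via "that"), at word 8.
(The other dependency links word 1 to a gap after word 18.)

8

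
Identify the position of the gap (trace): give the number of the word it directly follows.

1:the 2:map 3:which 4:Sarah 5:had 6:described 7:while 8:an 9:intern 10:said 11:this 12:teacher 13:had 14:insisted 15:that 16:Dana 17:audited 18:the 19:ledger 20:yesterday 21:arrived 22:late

The displaced element is "the map" (word 2).
It functions as the direct object of "described", so the gap sits immediately after word 6 ("described").
Base order: Sarah had described the map while an intern said this teacher had insisted that Dana audited the ledger yesterday.

6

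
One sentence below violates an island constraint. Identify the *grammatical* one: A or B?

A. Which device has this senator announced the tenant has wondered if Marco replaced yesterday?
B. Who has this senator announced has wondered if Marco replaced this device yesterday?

B

In A, the wh-phrase is extracted from inside a wh-island (introduced by "if"), which blocks movement.
In B, the extraction path crosses only that-complement boundaries, which are transparent.
So B is grammatical.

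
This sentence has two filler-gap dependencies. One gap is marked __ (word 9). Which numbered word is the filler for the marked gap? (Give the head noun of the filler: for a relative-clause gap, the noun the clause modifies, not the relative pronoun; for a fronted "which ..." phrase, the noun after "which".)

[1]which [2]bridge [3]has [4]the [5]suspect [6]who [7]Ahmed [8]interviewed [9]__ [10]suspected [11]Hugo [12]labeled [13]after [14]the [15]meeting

The marked gap is inside the relative clause, the direct object of "interviewed".
Its filler is the head noun "suspect" (via "who"), at word 5.
(The other dependency links word 2 to a gap after word 12.)

5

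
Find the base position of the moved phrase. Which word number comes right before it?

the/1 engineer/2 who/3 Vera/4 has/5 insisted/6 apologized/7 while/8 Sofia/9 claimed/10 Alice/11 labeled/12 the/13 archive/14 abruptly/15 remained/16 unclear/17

The displaced element is "the engineer" (word 2).
It is linked across 1 clause boundary (Ø).
It functions as the subject of "apologized", so the gap sits immediately after word 6 ("insisted").
Base order: Vera has insisted that the engineer apologized while Sofia claimed Alice labeled the archive abruptly.

6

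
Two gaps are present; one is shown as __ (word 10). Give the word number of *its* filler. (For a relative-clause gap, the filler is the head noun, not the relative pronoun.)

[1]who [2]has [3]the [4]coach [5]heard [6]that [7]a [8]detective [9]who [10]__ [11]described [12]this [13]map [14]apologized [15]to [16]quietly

The marked gap is inside the relative clause, the subject of "described".
Its filler is the head noun "detective" (via "who"), at word 8.
(The other dependency links word 1 to a gap after word 15.)

8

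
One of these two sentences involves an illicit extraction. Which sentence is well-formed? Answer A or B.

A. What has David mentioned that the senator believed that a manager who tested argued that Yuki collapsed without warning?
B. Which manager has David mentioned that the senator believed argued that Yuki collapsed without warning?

In A, the wh-phrase is extracted from inside a complex-NP island (relative clause) (introduced by "who"), which blocks movement.
In B, the extraction path crosses only that-complement boundaries, which are transparent.
So B is grammatical.

B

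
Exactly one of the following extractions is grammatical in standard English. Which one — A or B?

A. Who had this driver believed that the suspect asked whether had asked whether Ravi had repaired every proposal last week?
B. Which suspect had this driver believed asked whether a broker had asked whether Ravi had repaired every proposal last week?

In A, the wh-phrase is extracted from inside a wh-island (introduced by "whether"), which blocks movement.
In B, the extraction path crosses only that-complement boundaries, which are transparent.
So B is grammatical.

B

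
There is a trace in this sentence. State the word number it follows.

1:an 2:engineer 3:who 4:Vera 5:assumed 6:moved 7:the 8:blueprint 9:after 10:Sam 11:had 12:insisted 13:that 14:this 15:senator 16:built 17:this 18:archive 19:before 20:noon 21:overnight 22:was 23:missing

5

The displaced element is "an engineer" (word 2).
It is linked across 1 clause boundary (Ø).
It functions as the subject of "moved", so the gap sits immediately after word 5 ("assumed").
Base order: Vera assumed that an engineer moved the blueprint after Sam had insisted that this senator built this archive before noon overnight.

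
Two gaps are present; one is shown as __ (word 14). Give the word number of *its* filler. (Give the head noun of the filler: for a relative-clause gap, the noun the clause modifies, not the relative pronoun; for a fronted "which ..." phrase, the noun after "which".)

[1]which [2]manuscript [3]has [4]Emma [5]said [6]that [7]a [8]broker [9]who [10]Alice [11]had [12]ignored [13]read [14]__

The marked gap is the direct object of "read".
Its filler is the fronted wh-phrase "which manuscript", at word 2.
(The other dependency links word 8 to a gap after word 12.)

2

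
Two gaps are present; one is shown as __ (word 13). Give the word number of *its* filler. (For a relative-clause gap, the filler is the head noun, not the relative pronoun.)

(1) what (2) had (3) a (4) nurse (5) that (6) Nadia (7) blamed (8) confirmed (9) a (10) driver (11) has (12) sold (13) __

The marked gap is the direct object of "sold".
Its filler is the fronted wh-phrase "what", at word 1.
(The other dependency links word 4 to a gap after word 7.)

1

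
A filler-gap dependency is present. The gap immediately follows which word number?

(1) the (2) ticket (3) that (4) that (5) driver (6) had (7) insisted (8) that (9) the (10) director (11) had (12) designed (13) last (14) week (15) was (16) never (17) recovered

12

The displaced element is "the ticket" (word 2).
It is linked across 1 clause boundary (that).
It functions as the direct object of "designed", so the gap sits immediately after word 12 ("designed").
Base order: That driver had insisted that the director had designed the ticket last week.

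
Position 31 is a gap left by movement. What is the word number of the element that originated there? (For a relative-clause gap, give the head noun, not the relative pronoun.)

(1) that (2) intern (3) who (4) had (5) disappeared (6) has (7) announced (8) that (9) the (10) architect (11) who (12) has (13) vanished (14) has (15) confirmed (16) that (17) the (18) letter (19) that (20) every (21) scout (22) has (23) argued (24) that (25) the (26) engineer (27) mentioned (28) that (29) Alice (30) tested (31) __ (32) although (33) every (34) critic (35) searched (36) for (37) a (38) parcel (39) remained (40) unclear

18

The gap at 31 is the object of "tested", inside a relative clause.
The relative pronoun is "that" (word 19); it is bound by the head noun immediately before it.
Its filler is the head noun "letter", at word 18.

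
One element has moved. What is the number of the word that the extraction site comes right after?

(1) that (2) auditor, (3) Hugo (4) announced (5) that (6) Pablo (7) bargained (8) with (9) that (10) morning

8

The displaced element is "that auditor" (word 2).
It is linked across 1 clause boundary (that).
It functions as the object of the preposition "with" of "bargained", so the gap sits immediately after word 8 ("with").
Base order: Hugo announced that Pablo bargained with that auditor that morning.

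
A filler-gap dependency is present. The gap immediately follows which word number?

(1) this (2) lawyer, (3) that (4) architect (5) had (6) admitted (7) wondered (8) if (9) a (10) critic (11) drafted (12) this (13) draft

The displaced element is "this lawyer" (word 2).
It is linked across 1 clause boundary (Ø).
It functions as the subject of "wondered", so the gap sits immediately after word 6 ("admitted").
Base order: That architect had admitted that this lawyer wondered if a critic drafted this draft.

6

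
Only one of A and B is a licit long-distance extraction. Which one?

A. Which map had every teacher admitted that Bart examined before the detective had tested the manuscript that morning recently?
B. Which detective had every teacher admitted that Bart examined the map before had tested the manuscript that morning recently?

In B, the wh-phrase is extracted from inside an adjunct island (introduced by "before"), which blocks movement.
In A, the extraction path crosses only that-complement boundaries, which are transparent.
So A is grammatical.

A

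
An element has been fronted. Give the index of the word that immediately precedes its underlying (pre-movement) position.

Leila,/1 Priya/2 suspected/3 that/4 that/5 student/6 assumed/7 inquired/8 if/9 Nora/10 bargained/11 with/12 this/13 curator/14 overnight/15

7

The displaced element is "Leila" (word 1).
It is linked across 2 clause boundaries (that → Ø).
It functions as the subject of "inquired", so the gap sits immediately after word 7 ("assumed").
Base order: Priya suspected that that student assumed that Leila inquired if Nora bargained with this curator overnight.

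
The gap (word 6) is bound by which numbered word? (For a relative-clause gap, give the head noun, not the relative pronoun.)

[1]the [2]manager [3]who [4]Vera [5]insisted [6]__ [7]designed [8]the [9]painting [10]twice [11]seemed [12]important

2

The gap at 6 is the subject of "designed", inside a relative clause.
The relative pronoun is "who" (word 3); it is bound by the head noun immediately before it.
Its filler is the head noun "manager", at word 2.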